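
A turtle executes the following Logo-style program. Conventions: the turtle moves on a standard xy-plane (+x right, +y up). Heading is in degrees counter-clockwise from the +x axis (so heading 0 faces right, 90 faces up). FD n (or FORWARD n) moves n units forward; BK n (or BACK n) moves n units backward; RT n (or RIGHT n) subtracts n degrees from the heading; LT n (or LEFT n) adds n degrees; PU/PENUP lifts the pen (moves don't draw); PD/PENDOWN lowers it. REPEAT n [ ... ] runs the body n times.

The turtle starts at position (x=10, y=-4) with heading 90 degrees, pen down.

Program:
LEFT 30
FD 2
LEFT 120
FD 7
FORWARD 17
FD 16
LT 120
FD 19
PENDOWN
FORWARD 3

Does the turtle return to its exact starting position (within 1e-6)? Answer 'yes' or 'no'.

Answer: no

Derivation:
Executing turtle program step by step:
Start: pos=(10,-4), heading=90, pen down
LT 30: heading 90 -> 120
FD 2: (10,-4) -> (9,-2.268) [heading=120, draw]
LT 120: heading 120 -> 240
FD 7: (9,-2.268) -> (5.5,-8.33) [heading=240, draw]
FD 17: (5.5,-8.33) -> (-3,-23.053) [heading=240, draw]
FD 16: (-3,-23.053) -> (-11,-36.909) [heading=240, draw]
LT 120: heading 240 -> 0
FD 19: (-11,-36.909) -> (8,-36.909) [heading=0, draw]
PD: pen down
FD 3: (8,-36.909) -> (11,-36.909) [heading=0, draw]
Final: pos=(11,-36.909), heading=0, 6 segment(s) drawn

Start position: (10, -4)
Final position: (11, -36.909)
Distance = 32.924; >= 1e-6 -> NOT closed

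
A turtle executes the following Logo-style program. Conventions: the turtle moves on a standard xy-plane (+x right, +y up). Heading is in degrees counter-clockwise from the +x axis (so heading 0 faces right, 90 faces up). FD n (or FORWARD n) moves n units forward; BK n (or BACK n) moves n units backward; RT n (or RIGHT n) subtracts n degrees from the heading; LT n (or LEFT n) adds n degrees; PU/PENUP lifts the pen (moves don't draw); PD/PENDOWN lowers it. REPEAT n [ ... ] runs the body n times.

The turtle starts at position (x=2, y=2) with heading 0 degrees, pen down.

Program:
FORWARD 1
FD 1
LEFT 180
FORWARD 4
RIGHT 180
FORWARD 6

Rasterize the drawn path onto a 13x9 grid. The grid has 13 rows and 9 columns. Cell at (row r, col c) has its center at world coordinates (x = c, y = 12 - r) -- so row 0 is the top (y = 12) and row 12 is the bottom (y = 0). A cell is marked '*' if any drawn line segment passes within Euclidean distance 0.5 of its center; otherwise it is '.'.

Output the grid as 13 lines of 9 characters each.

Answer: .........
.........
.........
.........
.........
.........
.........
.........
.........
.........
*******..
.........
.........

Derivation:
Segment 0: (2,2) -> (3,2)
Segment 1: (3,2) -> (4,2)
Segment 2: (4,2) -> (0,2)
Segment 3: (0,2) -> (6,2)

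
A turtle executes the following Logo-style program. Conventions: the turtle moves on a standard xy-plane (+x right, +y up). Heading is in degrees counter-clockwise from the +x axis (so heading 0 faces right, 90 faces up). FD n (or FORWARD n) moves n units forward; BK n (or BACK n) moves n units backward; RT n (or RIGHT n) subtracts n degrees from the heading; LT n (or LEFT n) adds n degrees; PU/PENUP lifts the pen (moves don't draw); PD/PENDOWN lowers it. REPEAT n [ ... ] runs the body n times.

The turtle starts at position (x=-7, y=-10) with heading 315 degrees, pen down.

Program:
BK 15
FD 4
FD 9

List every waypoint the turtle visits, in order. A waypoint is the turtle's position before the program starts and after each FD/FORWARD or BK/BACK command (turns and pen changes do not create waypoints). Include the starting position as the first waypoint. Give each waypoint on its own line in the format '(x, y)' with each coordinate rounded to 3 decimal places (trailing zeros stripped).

Answer: (-7, -10)
(-17.607, 0.607)
(-14.778, -2.222)
(-8.414, -8.586)

Derivation:
Executing turtle program step by step:
Start: pos=(-7,-10), heading=315, pen down
BK 15: (-7,-10) -> (-17.607,0.607) [heading=315, draw]
FD 4: (-17.607,0.607) -> (-14.778,-2.222) [heading=315, draw]
FD 9: (-14.778,-2.222) -> (-8.414,-8.586) [heading=315, draw]
Final: pos=(-8.414,-8.586), heading=315, 3 segment(s) drawn
Waypoints (4 total):
(-7, -10)
(-17.607, 0.607)
(-14.778, -2.222)
(-8.414, -8.586)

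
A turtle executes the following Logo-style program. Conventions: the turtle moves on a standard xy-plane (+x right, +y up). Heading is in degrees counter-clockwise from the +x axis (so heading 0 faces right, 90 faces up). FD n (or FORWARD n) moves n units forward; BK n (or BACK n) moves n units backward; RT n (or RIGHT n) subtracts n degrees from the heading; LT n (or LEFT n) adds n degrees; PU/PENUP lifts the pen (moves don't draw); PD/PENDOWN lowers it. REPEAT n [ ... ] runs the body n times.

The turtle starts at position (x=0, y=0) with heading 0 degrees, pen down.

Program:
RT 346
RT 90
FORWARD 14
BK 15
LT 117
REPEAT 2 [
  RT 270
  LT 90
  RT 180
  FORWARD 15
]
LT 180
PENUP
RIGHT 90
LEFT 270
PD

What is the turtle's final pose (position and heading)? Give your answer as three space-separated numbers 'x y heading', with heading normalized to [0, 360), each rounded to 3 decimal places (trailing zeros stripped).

Answer: 22.399 20.652 41

Derivation:
Executing turtle program step by step:
Start: pos=(0,0), heading=0, pen down
RT 346: heading 0 -> 14
RT 90: heading 14 -> 284
FD 14: (0,0) -> (3.387,-13.584) [heading=284, draw]
BK 15: (3.387,-13.584) -> (-0.242,0.97) [heading=284, draw]
LT 117: heading 284 -> 41
REPEAT 2 [
  -- iteration 1/2 --
  RT 270: heading 41 -> 131
  LT 90: heading 131 -> 221
  RT 180: heading 221 -> 41
  FD 15: (-0.242,0.97) -> (11.079,10.811) [heading=41, draw]
  -- iteration 2/2 --
  RT 270: heading 41 -> 131
  LT 90: heading 131 -> 221
  RT 180: heading 221 -> 41
  FD 15: (11.079,10.811) -> (22.399,20.652) [heading=41, draw]
]
LT 180: heading 41 -> 221
PU: pen up
RT 90: heading 221 -> 131
LT 270: heading 131 -> 41
PD: pen down
Final: pos=(22.399,20.652), heading=41, 4 segment(s) drawn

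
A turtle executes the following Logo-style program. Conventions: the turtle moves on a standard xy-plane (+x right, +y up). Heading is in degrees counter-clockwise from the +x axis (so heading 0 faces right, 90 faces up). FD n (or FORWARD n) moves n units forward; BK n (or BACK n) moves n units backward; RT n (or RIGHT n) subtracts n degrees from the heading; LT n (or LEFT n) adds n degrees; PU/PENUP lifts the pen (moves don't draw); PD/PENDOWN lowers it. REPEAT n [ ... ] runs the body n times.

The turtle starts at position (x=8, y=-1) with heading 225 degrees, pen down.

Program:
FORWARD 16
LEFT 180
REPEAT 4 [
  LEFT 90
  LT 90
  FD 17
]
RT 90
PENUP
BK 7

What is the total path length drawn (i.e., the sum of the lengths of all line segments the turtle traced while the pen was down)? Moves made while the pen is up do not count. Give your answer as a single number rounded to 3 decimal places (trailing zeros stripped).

Answer: 84

Derivation:
Executing turtle program step by step:
Start: pos=(8,-1), heading=225, pen down
FD 16: (8,-1) -> (-3.314,-12.314) [heading=225, draw]
LT 180: heading 225 -> 45
REPEAT 4 [
  -- iteration 1/4 --
  LT 90: heading 45 -> 135
  LT 90: heading 135 -> 225
  FD 17: (-3.314,-12.314) -> (-15.335,-24.335) [heading=225, draw]
  -- iteration 2/4 --
  LT 90: heading 225 -> 315
  LT 90: heading 315 -> 45
  FD 17: (-15.335,-24.335) -> (-3.314,-12.314) [heading=45, draw]
  -- iteration 3/4 --
  LT 90: heading 45 -> 135
  LT 90: heading 135 -> 225
  FD 17: (-3.314,-12.314) -> (-15.335,-24.335) [heading=225, draw]
  -- iteration 4/4 --
  LT 90: heading 225 -> 315
  LT 90: heading 315 -> 45
  FD 17: (-15.335,-24.335) -> (-3.314,-12.314) [heading=45, draw]
]
RT 90: heading 45 -> 315
PU: pen up
BK 7: (-3.314,-12.314) -> (-8.263,-7.364) [heading=315, move]
Final: pos=(-8.263,-7.364), heading=315, 5 segment(s) drawn

Segment lengths:
  seg 1: (8,-1) -> (-3.314,-12.314), length = 16
  seg 2: (-3.314,-12.314) -> (-15.335,-24.335), length = 17
  seg 3: (-15.335,-24.335) -> (-3.314,-12.314), length = 17
  seg 4: (-3.314,-12.314) -> (-15.335,-24.335), length = 17
  seg 5: (-15.335,-24.335) -> (-3.314,-12.314), length = 17
Total = 84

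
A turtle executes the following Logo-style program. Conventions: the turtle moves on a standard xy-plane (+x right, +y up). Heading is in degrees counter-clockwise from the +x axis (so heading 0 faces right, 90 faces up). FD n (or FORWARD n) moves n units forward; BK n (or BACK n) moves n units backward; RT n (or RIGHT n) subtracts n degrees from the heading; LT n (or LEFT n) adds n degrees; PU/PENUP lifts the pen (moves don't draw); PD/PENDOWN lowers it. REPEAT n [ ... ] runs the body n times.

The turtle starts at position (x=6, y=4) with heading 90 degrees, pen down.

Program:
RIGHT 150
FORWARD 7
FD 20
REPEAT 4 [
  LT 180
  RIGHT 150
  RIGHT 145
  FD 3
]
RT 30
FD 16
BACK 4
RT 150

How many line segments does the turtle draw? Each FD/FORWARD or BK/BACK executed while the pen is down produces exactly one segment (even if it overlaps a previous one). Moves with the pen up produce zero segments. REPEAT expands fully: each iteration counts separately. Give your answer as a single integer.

Answer: 8

Derivation:
Executing turtle program step by step:
Start: pos=(6,4), heading=90, pen down
RT 150: heading 90 -> 300
FD 7: (6,4) -> (9.5,-2.062) [heading=300, draw]
FD 20: (9.5,-2.062) -> (19.5,-19.383) [heading=300, draw]
REPEAT 4 [
  -- iteration 1/4 --
  LT 180: heading 300 -> 120
  RT 150: heading 120 -> 330
  RT 145: heading 330 -> 185
  FD 3: (19.5,-19.383) -> (16.511,-19.644) [heading=185, draw]
  -- iteration 2/4 --
  LT 180: heading 185 -> 5
  RT 150: heading 5 -> 215
  RT 145: heading 215 -> 70
  FD 3: (16.511,-19.644) -> (17.537,-16.825) [heading=70, draw]
  -- iteration 3/4 --
  LT 180: heading 70 -> 250
  RT 150: heading 250 -> 100
  RT 145: heading 100 -> 315
  FD 3: (17.537,-16.825) -> (19.659,-18.946) [heading=315, draw]
  -- iteration 4/4 --
  LT 180: heading 315 -> 135
  RT 150: heading 135 -> 345
  RT 145: heading 345 -> 200
  FD 3: (19.659,-18.946) -> (16.84,-19.972) [heading=200, draw]
]
RT 30: heading 200 -> 170
FD 16: (16.84,-19.972) -> (1.083,-17.194) [heading=170, draw]
BK 4: (1.083,-17.194) -> (5.022,-17.889) [heading=170, draw]
RT 150: heading 170 -> 20
Final: pos=(5.022,-17.889), heading=20, 8 segment(s) drawn
Segments drawn: 8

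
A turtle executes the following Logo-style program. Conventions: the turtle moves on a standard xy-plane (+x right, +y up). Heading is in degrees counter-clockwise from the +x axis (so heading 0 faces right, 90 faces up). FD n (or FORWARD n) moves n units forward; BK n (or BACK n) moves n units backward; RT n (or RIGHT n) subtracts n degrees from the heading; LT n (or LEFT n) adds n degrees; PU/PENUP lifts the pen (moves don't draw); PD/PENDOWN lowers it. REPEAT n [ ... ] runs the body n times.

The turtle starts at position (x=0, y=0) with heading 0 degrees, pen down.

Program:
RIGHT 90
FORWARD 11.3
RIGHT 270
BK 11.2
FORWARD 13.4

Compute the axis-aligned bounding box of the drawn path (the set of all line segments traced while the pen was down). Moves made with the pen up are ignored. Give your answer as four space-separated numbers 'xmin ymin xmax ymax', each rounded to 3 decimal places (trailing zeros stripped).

Answer: -11.2 -11.3 2.2 0

Derivation:
Executing turtle program step by step:
Start: pos=(0,0), heading=0, pen down
RT 90: heading 0 -> 270
FD 11.3: (0,0) -> (0,-11.3) [heading=270, draw]
RT 270: heading 270 -> 0
BK 11.2: (0,-11.3) -> (-11.2,-11.3) [heading=0, draw]
FD 13.4: (-11.2,-11.3) -> (2.2,-11.3) [heading=0, draw]
Final: pos=(2.2,-11.3), heading=0, 3 segment(s) drawn

Segment endpoints: x in {-11.2, 0, 0, 2.2}, y in {-11.3, -11.3, 0}
xmin=-11.2, ymin=-11.3, xmax=2.2, ymax=0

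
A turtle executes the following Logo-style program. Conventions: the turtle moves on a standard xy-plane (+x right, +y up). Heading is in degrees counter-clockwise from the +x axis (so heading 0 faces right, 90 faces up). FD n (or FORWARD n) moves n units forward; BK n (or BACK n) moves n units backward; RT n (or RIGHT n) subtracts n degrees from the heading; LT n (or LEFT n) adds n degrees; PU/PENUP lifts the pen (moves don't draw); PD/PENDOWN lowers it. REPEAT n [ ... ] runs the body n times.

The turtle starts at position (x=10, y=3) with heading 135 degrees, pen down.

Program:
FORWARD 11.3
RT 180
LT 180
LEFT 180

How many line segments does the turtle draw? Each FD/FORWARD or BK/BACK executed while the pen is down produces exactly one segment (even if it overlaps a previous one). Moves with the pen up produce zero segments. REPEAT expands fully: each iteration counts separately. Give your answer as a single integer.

Executing turtle program step by step:
Start: pos=(10,3), heading=135, pen down
FD 11.3: (10,3) -> (2.01,10.99) [heading=135, draw]
RT 180: heading 135 -> 315
LT 180: heading 315 -> 135
LT 180: heading 135 -> 315
Final: pos=(2.01,10.99), heading=315, 1 segment(s) drawn
Segments drawn: 1

Answer: 1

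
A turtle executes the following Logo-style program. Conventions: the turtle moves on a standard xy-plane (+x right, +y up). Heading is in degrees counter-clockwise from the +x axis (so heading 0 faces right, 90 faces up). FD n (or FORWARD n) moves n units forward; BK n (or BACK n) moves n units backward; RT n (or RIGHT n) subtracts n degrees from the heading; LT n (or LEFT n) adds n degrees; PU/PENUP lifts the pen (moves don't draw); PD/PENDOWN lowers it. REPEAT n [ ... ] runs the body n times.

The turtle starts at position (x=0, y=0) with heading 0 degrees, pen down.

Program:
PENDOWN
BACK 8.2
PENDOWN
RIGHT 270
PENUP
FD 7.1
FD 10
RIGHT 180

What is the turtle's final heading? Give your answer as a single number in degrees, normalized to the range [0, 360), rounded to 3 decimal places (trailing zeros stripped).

Answer: 270

Derivation:
Executing turtle program step by step:
Start: pos=(0,0), heading=0, pen down
PD: pen down
BK 8.2: (0,0) -> (-8.2,0) [heading=0, draw]
PD: pen down
RT 270: heading 0 -> 90
PU: pen up
FD 7.1: (-8.2,0) -> (-8.2,7.1) [heading=90, move]
FD 10: (-8.2,7.1) -> (-8.2,17.1) [heading=90, move]
RT 180: heading 90 -> 270
Final: pos=(-8.2,17.1), heading=270, 1 segment(s) drawn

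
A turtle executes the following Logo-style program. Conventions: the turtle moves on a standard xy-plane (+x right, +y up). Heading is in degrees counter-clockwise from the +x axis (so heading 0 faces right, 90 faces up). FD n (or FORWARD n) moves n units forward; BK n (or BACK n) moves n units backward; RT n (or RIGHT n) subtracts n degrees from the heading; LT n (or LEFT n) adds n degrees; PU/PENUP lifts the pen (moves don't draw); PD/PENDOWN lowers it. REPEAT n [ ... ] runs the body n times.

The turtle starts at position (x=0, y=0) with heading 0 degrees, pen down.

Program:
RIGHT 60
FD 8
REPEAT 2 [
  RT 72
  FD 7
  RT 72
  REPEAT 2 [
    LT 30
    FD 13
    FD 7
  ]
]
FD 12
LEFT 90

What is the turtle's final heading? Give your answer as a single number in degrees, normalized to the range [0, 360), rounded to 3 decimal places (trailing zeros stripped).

Executing turtle program step by step:
Start: pos=(0,0), heading=0, pen down
RT 60: heading 0 -> 300
FD 8: (0,0) -> (4,-6.928) [heading=300, draw]
REPEAT 2 [
  -- iteration 1/2 --
  RT 72: heading 300 -> 228
  FD 7: (4,-6.928) -> (-0.684,-12.13) [heading=228, draw]
  RT 72: heading 228 -> 156
  REPEAT 2 [
    -- iteration 1/2 --
    LT 30: heading 156 -> 186
    FD 13: (-0.684,-12.13) -> (-13.613,-13.489) [heading=186, draw]
    FD 7: (-13.613,-13.489) -> (-20.574,-14.221) [heading=186, draw]
    -- iteration 2/2 --
    LT 30: heading 186 -> 216
    FD 13: (-20.574,-14.221) -> (-31.092,-21.862) [heading=216, draw]
    FD 7: (-31.092,-21.862) -> (-36.755,-25.976) [heading=216, draw]
  ]
  -- iteration 2/2 --
  RT 72: heading 216 -> 144
  FD 7: (-36.755,-25.976) -> (-42.418,-21.862) [heading=144, draw]
  RT 72: heading 144 -> 72
  REPEAT 2 [
    -- iteration 1/2 --
    LT 30: heading 72 -> 102
    FD 13: (-42.418,-21.862) -> (-45.121,-9.146) [heading=102, draw]
    FD 7: (-45.121,-9.146) -> (-46.576,-2.299) [heading=102, draw]
    -- iteration 2/2 --
    LT 30: heading 102 -> 132
    FD 13: (-46.576,-2.299) -> (-55.275,7.362) [heading=132, draw]
    FD 7: (-55.275,7.362) -> (-59.959,12.564) [heading=132, draw]
  ]
]
FD 12: (-59.959,12.564) -> (-67.988,21.482) [heading=132, draw]
LT 90: heading 132 -> 222
Final: pos=(-67.988,21.482), heading=222, 12 segment(s) drawn

Answer: 222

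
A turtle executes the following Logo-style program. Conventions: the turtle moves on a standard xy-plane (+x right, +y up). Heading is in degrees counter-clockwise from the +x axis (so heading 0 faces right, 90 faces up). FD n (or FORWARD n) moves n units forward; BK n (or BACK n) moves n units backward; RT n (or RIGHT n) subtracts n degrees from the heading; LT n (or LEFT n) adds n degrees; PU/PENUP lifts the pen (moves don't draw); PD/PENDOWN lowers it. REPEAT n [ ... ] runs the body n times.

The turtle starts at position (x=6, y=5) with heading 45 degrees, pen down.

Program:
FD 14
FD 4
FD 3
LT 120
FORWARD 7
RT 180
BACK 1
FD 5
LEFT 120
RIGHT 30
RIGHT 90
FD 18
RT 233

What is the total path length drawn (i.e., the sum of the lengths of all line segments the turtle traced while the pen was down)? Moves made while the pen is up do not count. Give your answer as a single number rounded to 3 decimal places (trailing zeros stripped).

Answer: 52

Derivation:
Executing turtle program step by step:
Start: pos=(6,5), heading=45, pen down
FD 14: (6,5) -> (15.899,14.899) [heading=45, draw]
FD 4: (15.899,14.899) -> (18.728,17.728) [heading=45, draw]
FD 3: (18.728,17.728) -> (20.849,19.849) [heading=45, draw]
LT 120: heading 45 -> 165
FD 7: (20.849,19.849) -> (14.088,21.661) [heading=165, draw]
RT 180: heading 165 -> 345
BK 1: (14.088,21.661) -> (13.122,21.92) [heading=345, draw]
FD 5: (13.122,21.92) -> (17.951,20.626) [heading=345, draw]
LT 120: heading 345 -> 105
RT 30: heading 105 -> 75
RT 90: heading 75 -> 345
FD 18: (17.951,20.626) -> (35.338,15.967) [heading=345, draw]
RT 233: heading 345 -> 112
Final: pos=(35.338,15.967), heading=112, 7 segment(s) drawn

Segment lengths:
  seg 1: (6,5) -> (15.899,14.899), length = 14
  seg 2: (15.899,14.899) -> (18.728,17.728), length = 4
  seg 3: (18.728,17.728) -> (20.849,19.849), length = 3
  seg 4: (20.849,19.849) -> (14.088,21.661), length = 7
  seg 5: (14.088,21.661) -> (13.122,21.92), length = 1
  seg 6: (13.122,21.92) -> (17.951,20.626), length = 5
  seg 7: (17.951,20.626) -> (35.338,15.967), length = 18
Total = 52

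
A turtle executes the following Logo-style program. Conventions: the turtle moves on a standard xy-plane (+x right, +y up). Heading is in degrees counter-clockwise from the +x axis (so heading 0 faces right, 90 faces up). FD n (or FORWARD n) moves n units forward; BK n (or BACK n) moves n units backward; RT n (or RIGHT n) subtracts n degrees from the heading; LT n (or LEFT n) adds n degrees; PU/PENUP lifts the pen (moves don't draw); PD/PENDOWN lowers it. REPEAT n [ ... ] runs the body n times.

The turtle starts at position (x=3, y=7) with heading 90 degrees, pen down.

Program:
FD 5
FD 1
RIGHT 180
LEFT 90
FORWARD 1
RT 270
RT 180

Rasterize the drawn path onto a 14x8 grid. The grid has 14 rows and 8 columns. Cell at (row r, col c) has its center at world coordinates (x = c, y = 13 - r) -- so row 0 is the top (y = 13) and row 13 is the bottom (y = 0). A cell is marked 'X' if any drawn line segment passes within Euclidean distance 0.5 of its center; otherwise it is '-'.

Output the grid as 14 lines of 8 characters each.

Answer: ---XX---
---X----
---X----
---X----
---X----
---X----
---X----
--------
--------
--------
--------
--------
--------
--------

Derivation:
Segment 0: (3,7) -> (3,12)
Segment 1: (3,12) -> (3,13)
Segment 2: (3,13) -> (4,13)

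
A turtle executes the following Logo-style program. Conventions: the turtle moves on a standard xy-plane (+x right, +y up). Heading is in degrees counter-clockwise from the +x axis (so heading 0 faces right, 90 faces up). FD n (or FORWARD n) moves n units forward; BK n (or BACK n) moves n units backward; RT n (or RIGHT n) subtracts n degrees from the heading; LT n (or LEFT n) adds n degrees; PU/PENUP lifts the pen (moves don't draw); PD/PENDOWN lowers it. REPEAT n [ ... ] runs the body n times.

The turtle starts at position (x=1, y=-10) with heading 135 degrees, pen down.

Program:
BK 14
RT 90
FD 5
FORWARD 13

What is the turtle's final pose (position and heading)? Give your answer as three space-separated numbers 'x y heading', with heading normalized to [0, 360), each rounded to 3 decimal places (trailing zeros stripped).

Answer: 23.627 -7.172 45

Derivation:
Executing turtle program step by step:
Start: pos=(1,-10), heading=135, pen down
BK 14: (1,-10) -> (10.899,-19.899) [heading=135, draw]
RT 90: heading 135 -> 45
FD 5: (10.899,-19.899) -> (14.435,-16.364) [heading=45, draw]
FD 13: (14.435,-16.364) -> (23.627,-7.172) [heading=45, draw]
Final: pos=(23.627,-7.172), heading=45, 3 segment(s) drawn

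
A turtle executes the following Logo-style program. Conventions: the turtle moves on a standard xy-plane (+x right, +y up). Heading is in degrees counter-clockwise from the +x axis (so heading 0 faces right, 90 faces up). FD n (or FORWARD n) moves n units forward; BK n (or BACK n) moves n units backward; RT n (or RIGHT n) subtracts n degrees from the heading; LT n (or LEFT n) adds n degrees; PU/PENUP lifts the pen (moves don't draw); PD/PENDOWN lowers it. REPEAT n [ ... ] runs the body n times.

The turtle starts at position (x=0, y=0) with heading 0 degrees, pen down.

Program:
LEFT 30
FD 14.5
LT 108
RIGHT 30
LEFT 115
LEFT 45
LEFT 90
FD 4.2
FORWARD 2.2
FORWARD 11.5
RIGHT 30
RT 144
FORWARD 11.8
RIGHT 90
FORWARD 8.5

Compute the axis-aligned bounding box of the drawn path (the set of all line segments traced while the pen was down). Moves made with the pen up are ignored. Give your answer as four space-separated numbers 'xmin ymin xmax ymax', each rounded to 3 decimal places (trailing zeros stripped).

Answer: 0 0 30.446 14.281

Derivation:
Executing turtle program step by step:
Start: pos=(0,0), heading=0, pen down
LT 30: heading 0 -> 30
FD 14.5: (0,0) -> (12.557,7.25) [heading=30, draw]
LT 108: heading 30 -> 138
RT 30: heading 138 -> 108
LT 115: heading 108 -> 223
LT 45: heading 223 -> 268
LT 90: heading 268 -> 358
FD 4.2: (12.557,7.25) -> (16.755,7.103) [heading=358, draw]
FD 2.2: (16.755,7.103) -> (18.953,7.027) [heading=358, draw]
FD 11.5: (18.953,7.027) -> (30.446,6.625) [heading=358, draw]
RT 30: heading 358 -> 328
RT 144: heading 328 -> 184
FD 11.8: (30.446,6.625) -> (18.675,5.802) [heading=184, draw]
RT 90: heading 184 -> 94
FD 8.5: (18.675,5.802) -> (18.082,14.281) [heading=94, draw]
Final: pos=(18.082,14.281), heading=94, 6 segment(s) drawn

Segment endpoints: x in {0, 12.557, 16.755, 18.082, 18.675, 18.953, 30.446}, y in {0, 5.802, 6.625, 7.027, 7.103, 7.25, 14.281}
xmin=0, ymin=0, xmax=30.446, ymax=14.281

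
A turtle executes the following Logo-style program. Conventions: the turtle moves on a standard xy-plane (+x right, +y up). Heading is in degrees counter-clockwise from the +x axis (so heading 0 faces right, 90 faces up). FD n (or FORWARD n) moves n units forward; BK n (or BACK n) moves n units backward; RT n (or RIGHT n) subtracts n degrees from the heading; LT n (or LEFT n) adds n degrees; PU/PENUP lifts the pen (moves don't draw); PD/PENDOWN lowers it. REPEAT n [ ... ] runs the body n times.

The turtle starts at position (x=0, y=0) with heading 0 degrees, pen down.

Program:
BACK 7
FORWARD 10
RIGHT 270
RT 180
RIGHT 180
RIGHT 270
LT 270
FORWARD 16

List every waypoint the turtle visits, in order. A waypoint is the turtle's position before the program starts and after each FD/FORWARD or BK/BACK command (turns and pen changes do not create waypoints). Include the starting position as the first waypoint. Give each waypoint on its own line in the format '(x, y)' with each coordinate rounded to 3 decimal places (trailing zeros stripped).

Executing turtle program step by step:
Start: pos=(0,0), heading=0, pen down
BK 7: (0,0) -> (-7,0) [heading=0, draw]
FD 10: (-7,0) -> (3,0) [heading=0, draw]
RT 270: heading 0 -> 90
RT 180: heading 90 -> 270
RT 180: heading 270 -> 90
RT 270: heading 90 -> 180
LT 270: heading 180 -> 90
FD 16: (3,0) -> (3,16) [heading=90, draw]
Final: pos=(3,16), heading=90, 3 segment(s) drawn
Waypoints (4 total):
(0, 0)
(-7, 0)
(3, 0)
(3, 16)

Answer: (0, 0)
(-7, 0)
(3, 0)
(3, 16)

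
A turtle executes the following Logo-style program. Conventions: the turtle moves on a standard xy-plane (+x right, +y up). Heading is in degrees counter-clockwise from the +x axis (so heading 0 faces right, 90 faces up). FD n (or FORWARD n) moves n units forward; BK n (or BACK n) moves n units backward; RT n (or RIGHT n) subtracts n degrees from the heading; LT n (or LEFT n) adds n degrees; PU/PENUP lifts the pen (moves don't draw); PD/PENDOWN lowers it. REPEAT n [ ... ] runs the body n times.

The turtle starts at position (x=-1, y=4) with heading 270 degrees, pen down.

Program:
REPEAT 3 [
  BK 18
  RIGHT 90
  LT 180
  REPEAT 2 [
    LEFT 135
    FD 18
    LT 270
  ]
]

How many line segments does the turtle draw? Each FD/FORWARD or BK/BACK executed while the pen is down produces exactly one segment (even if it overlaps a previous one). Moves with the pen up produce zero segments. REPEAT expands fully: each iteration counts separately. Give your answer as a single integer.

Answer: 9

Derivation:
Executing turtle program step by step:
Start: pos=(-1,4), heading=270, pen down
REPEAT 3 [
  -- iteration 1/3 --
  BK 18: (-1,4) -> (-1,22) [heading=270, draw]
  RT 90: heading 270 -> 180
  LT 180: heading 180 -> 0
  REPEAT 2 [
    -- iteration 1/2 --
    LT 135: heading 0 -> 135
    FD 18: (-1,22) -> (-13.728,34.728) [heading=135, draw]
    LT 270: heading 135 -> 45
    -- iteration 2/2 --
    LT 135: heading 45 -> 180
    FD 18: (-13.728,34.728) -> (-31.728,34.728) [heading=180, draw]
    LT 270: heading 180 -> 90
  ]
  -- iteration 2/3 --
  BK 18: (-31.728,34.728) -> (-31.728,16.728) [heading=90, draw]
  RT 90: heading 90 -> 0
  LT 180: heading 0 -> 180
  REPEAT 2 [
    -- iteration 1/2 --
    LT 135: heading 180 -> 315
    FD 18: (-31.728,16.728) -> (-19,4) [heading=315, draw]
    LT 270: heading 315 -> 225
    -- iteration 2/2 --
    LT 135: heading 225 -> 0
    FD 18: (-19,4) -> (-1,4) [heading=0, draw]
    LT 270: heading 0 -> 270
  ]
  -- iteration 3/3 --
  BK 18: (-1,4) -> (-1,22) [heading=270, draw]
  RT 90: heading 270 -> 180
  LT 180: heading 180 -> 0
  REPEAT 2 [
    -- iteration 1/2 --
    LT 135: heading 0 -> 135
    FD 18: (-1,22) -> (-13.728,34.728) [heading=135, draw]
    LT 270: heading 135 -> 45
    -- iteration 2/2 --
    LT 135: heading 45 -> 180
    FD 18: (-13.728,34.728) -> (-31.728,34.728) [heading=180, draw]
    LT 270: heading 180 -> 90
  ]
]
Final: pos=(-31.728,34.728), heading=90, 9 segment(s) drawn
Segments drawn: 9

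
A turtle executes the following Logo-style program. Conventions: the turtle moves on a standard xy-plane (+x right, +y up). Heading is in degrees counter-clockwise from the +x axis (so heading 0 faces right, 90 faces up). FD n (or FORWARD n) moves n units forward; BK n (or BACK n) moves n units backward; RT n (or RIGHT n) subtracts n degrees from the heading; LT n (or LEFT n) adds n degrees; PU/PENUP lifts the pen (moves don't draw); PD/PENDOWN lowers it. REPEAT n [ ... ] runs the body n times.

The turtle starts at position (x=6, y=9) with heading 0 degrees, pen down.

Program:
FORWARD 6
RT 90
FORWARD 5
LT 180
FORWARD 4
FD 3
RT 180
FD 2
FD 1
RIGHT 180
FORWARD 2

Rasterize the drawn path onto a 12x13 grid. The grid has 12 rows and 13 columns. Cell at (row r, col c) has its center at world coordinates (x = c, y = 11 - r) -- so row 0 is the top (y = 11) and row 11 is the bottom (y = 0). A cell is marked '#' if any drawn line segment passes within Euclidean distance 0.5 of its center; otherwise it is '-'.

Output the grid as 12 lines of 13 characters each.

Segment 0: (6,9) -> (12,9)
Segment 1: (12,9) -> (12,4)
Segment 2: (12,4) -> (12,8)
Segment 3: (12,8) -> (12,11)
Segment 4: (12,11) -> (12,9)
Segment 5: (12,9) -> (12,8)
Segment 6: (12,8) -> (12,10)

Answer: ------------#
------------#
------#######
------------#
------------#
------------#
------------#
------------#
-------------
-------------
-------------
-------------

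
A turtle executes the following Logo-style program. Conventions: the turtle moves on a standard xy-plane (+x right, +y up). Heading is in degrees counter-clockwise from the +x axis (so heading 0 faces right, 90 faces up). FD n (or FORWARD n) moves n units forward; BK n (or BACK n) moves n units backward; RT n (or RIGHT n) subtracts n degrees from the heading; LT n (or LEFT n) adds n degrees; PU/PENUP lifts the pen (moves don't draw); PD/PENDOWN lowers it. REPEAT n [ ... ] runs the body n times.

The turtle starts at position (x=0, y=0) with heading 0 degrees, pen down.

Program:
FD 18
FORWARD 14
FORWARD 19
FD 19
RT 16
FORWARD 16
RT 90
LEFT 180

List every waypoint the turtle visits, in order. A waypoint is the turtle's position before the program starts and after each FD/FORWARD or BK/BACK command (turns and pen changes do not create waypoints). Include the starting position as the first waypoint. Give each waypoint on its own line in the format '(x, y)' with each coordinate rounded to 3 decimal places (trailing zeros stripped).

Executing turtle program step by step:
Start: pos=(0,0), heading=0, pen down
FD 18: (0,0) -> (18,0) [heading=0, draw]
FD 14: (18,0) -> (32,0) [heading=0, draw]
FD 19: (32,0) -> (51,0) [heading=0, draw]
FD 19: (51,0) -> (70,0) [heading=0, draw]
RT 16: heading 0 -> 344
FD 16: (70,0) -> (85.38,-4.41) [heading=344, draw]
RT 90: heading 344 -> 254
LT 180: heading 254 -> 74
Final: pos=(85.38,-4.41), heading=74, 5 segment(s) drawn
Waypoints (6 total):
(0, 0)
(18, 0)
(32, 0)
(51, 0)
(70, 0)
(85.38, -4.41)

Answer: (0, 0)
(18, 0)
(32, 0)
(51, 0)
(70, 0)
(85.38, -4.41)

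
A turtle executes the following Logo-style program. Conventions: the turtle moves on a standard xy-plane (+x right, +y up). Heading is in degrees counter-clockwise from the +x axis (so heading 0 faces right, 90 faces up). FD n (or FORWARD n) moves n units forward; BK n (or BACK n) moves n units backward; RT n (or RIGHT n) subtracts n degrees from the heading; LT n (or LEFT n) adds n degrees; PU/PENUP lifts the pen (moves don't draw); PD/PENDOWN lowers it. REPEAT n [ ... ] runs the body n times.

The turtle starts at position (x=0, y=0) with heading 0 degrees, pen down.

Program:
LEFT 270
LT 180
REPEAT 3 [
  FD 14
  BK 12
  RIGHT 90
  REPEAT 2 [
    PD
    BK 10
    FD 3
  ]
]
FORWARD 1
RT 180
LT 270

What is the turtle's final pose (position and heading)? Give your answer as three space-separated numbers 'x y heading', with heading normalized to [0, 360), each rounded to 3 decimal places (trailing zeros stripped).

Executing turtle program step by step:
Start: pos=(0,0), heading=0, pen down
LT 270: heading 0 -> 270
LT 180: heading 270 -> 90
REPEAT 3 [
  -- iteration 1/3 --
  FD 14: (0,0) -> (0,14) [heading=90, draw]
  BK 12: (0,14) -> (0,2) [heading=90, draw]
  RT 90: heading 90 -> 0
  REPEAT 2 [
    -- iteration 1/2 --
    PD: pen down
    BK 10: (0,2) -> (-10,2) [heading=0, draw]
    FD 3: (-10,2) -> (-7,2) [heading=0, draw]
    -- iteration 2/2 --
    PD: pen down
    BK 10: (-7,2) -> (-17,2) [heading=0, draw]
    FD 3: (-17,2) -> (-14,2) [heading=0, draw]
  ]
  -- iteration 2/3 --
  FD 14: (-14,2) -> (0,2) [heading=0, draw]
  BK 12: (0,2) -> (-12,2) [heading=0, draw]
  RT 90: heading 0 -> 270
  REPEAT 2 [
    -- iteration 1/2 --
    PD: pen down
    BK 10: (-12,2) -> (-12,12) [heading=270, draw]
    FD 3: (-12,12) -> (-12,9) [heading=270, draw]
    -- iteration 2/2 --
    PD: pen down
    BK 10: (-12,9) -> (-12,19) [heading=270, draw]
    FD 3: (-12,19) -> (-12,16) [heading=270, draw]
  ]
  -- iteration 3/3 --
  FD 14: (-12,16) -> (-12,2) [heading=270, draw]
  BK 12: (-12,2) -> (-12,14) [heading=270, draw]
  RT 90: heading 270 -> 180
  REPEAT 2 [
    -- iteration 1/2 --
    PD: pen down
    BK 10: (-12,14) -> (-2,14) [heading=180, draw]
    FD 3: (-2,14) -> (-5,14) [heading=180, draw]
    -- iteration 2/2 --
    PD: pen down
    BK 10: (-5,14) -> (5,14) [heading=180, draw]
    FD 3: (5,14) -> (2,14) [heading=180, draw]
  ]
]
FD 1: (2,14) -> (1,14) [heading=180, draw]
RT 180: heading 180 -> 0
LT 270: heading 0 -> 270
Final: pos=(1,14), heading=270, 19 segment(s) drawn

Answer: 1 14 270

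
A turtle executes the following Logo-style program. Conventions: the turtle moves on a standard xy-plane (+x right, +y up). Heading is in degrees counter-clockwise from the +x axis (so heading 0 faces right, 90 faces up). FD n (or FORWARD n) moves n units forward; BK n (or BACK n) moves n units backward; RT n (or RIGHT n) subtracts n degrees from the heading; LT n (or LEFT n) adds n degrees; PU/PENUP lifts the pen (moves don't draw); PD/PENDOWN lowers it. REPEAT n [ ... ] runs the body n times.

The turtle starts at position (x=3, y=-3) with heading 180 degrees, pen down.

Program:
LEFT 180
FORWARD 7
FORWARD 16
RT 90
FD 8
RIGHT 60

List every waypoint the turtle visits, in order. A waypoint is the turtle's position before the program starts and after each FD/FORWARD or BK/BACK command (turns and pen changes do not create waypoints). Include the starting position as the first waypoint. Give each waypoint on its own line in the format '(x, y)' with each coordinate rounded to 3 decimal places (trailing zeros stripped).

Answer: (3, -3)
(10, -3)
(26, -3)
(26, -11)

Derivation:
Executing turtle program step by step:
Start: pos=(3,-3), heading=180, pen down
LT 180: heading 180 -> 0
FD 7: (3,-3) -> (10,-3) [heading=0, draw]
FD 16: (10,-3) -> (26,-3) [heading=0, draw]
RT 90: heading 0 -> 270
FD 8: (26,-3) -> (26,-11) [heading=270, draw]
RT 60: heading 270 -> 210
Final: pos=(26,-11), heading=210, 3 segment(s) drawn
Waypoints (4 total):
(3, -3)
(10, -3)
(26, -3)
(26, -11)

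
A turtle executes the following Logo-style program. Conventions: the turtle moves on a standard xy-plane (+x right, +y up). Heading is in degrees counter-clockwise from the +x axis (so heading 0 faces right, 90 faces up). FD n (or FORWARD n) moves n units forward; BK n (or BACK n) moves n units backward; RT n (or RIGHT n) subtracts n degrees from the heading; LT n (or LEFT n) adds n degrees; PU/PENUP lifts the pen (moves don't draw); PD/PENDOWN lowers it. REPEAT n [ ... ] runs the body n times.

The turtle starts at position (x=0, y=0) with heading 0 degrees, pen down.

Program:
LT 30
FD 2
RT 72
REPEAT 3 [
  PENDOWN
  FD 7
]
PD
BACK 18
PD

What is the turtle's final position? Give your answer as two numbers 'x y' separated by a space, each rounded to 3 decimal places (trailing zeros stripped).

Executing turtle program step by step:
Start: pos=(0,0), heading=0, pen down
LT 30: heading 0 -> 30
FD 2: (0,0) -> (1.732,1) [heading=30, draw]
RT 72: heading 30 -> 318
REPEAT 3 [
  -- iteration 1/3 --
  PD: pen down
  FD 7: (1.732,1) -> (6.934,-3.684) [heading=318, draw]
  -- iteration 2/3 --
  PD: pen down
  FD 7: (6.934,-3.684) -> (12.136,-8.368) [heading=318, draw]
  -- iteration 3/3 --
  PD: pen down
  FD 7: (12.136,-8.368) -> (17.338,-13.052) [heading=318, draw]
]
PD: pen down
BK 18: (17.338,-13.052) -> (3.961,-1.007) [heading=318, draw]
PD: pen down
Final: pos=(3.961,-1.007), heading=318, 5 segment(s) drawn

Answer: 3.961 -1.007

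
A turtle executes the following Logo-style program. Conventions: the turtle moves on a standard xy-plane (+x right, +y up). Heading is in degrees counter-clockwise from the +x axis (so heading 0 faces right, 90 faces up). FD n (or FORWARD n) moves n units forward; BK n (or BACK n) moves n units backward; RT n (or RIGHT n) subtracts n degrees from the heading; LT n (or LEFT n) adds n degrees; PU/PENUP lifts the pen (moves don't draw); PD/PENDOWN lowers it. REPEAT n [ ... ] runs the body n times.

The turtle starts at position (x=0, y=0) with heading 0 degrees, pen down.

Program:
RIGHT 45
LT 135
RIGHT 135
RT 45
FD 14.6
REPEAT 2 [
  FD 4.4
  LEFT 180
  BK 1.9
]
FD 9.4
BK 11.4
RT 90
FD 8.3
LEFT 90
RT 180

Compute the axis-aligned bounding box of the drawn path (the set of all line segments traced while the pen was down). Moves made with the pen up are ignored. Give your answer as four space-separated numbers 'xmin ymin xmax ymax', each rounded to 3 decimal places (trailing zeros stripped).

Executing turtle program step by step:
Start: pos=(0,0), heading=0, pen down
RT 45: heading 0 -> 315
LT 135: heading 315 -> 90
RT 135: heading 90 -> 315
RT 45: heading 315 -> 270
FD 14.6: (0,0) -> (0,-14.6) [heading=270, draw]
REPEAT 2 [
  -- iteration 1/2 --
  FD 4.4: (0,-14.6) -> (0,-19) [heading=270, draw]
  LT 180: heading 270 -> 90
  BK 1.9: (0,-19) -> (0,-20.9) [heading=90, draw]
  -- iteration 2/2 --
  FD 4.4: (0,-20.9) -> (0,-16.5) [heading=90, draw]
  LT 180: heading 90 -> 270
  BK 1.9: (0,-16.5) -> (0,-14.6) [heading=270, draw]
]
FD 9.4: (0,-14.6) -> (0,-24) [heading=270, draw]
BK 11.4: (0,-24) -> (0,-12.6) [heading=270, draw]
RT 90: heading 270 -> 180
FD 8.3: (0,-12.6) -> (-8.3,-12.6) [heading=180, draw]
LT 90: heading 180 -> 270
RT 180: heading 270 -> 90
Final: pos=(-8.3,-12.6), heading=90, 8 segment(s) drawn

Segment endpoints: x in {-8.3, 0, 0, 0, 0, 0, 0, 0, 0}, y in {-24, -20.9, -19, -16.5, -14.6, -12.6, -12.6, 0}
xmin=-8.3, ymin=-24, xmax=0, ymax=0

Answer: -8.3 -24 0 0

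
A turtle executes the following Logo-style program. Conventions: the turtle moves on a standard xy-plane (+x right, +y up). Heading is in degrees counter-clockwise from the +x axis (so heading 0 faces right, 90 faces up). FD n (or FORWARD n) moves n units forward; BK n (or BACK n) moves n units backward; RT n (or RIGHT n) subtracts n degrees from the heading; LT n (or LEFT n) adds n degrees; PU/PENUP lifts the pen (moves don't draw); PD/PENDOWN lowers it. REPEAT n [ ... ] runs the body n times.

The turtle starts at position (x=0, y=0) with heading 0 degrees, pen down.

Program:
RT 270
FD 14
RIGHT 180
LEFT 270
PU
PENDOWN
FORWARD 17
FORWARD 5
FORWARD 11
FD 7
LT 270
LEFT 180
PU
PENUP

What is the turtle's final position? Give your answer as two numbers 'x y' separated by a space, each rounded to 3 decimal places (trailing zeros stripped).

Executing turtle program step by step:
Start: pos=(0,0), heading=0, pen down
RT 270: heading 0 -> 90
FD 14: (0,0) -> (0,14) [heading=90, draw]
RT 180: heading 90 -> 270
LT 270: heading 270 -> 180
PU: pen up
PD: pen down
FD 17: (0,14) -> (-17,14) [heading=180, draw]
FD 5: (-17,14) -> (-22,14) [heading=180, draw]
FD 11: (-22,14) -> (-33,14) [heading=180, draw]
FD 7: (-33,14) -> (-40,14) [heading=180, draw]
LT 270: heading 180 -> 90
LT 180: heading 90 -> 270
PU: pen up
PU: pen up
Final: pos=(-40,14), heading=270, 5 segment(s) drawn

Answer: -40 14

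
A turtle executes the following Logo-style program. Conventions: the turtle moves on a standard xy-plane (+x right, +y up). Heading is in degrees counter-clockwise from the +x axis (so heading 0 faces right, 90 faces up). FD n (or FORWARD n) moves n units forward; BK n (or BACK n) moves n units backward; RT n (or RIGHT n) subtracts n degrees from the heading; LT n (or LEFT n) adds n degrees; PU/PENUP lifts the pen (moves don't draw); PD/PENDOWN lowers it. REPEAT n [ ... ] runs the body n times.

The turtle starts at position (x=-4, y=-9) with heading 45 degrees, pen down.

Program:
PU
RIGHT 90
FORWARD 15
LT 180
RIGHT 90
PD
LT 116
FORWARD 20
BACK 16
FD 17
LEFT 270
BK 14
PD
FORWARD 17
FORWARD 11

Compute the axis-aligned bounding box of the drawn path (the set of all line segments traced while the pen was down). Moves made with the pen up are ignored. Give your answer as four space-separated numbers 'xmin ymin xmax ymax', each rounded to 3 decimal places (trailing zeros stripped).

Answer: -17.807 -26.007 6.607 0.468

Derivation:
Executing turtle program step by step:
Start: pos=(-4,-9), heading=45, pen down
PU: pen up
RT 90: heading 45 -> 315
FD 15: (-4,-9) -> (6.607,-19.607) [heading=315, move]
LT 180: heading 315 -> 135
RT 90: heading 135 -> 45
PD: pen down
LT 116: heading 45 -> 161
FD 20: (6.607,-19.607) -> (-12.304,-13.095) [heading=161, draw]
BK 16: (-12.304,-13.095) -> (2.825,-18.304) [heading=161, draw]
FD 17: (2.825,-18.304) -> (-13.249,-12.77) [heading=161, draw]
LT 270: heading 161 -> 71
BK 14: (-13.249,-12.77) -> (-17.807,-26.007) [heading=71, draw]
PD: pen down
FD 17: (-17.807,-26.007) -> (-12.273,-9.933) [heading=71, draw]
FD 11: (-12.273,-9.933) -> (-8.691,0.468) [heading=71, draw]
Final: pos=(-8.691,0.468), heading=71, 6 segment(s) drawn

Segment endpoints: x in {-17.807, -13.249, -12.304, -12.273, -8.691, 2.825, 6.607}, y in {-26.007, -19.607, -18.304, -13.095, -12.77, -9.933, 0.468}
xmin=-17.807, ymin=-26.007, xmax=6.607, ymax=0.468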